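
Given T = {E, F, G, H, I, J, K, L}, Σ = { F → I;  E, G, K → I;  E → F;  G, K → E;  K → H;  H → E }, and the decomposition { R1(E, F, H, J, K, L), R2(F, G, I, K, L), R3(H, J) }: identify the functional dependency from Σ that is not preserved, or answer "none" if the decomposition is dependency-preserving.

none

F → I lies within R2.
E, G, K → I: restricted closure across fragments reaches I.
E → F lies within R1.
G, K → E: restricted closure across fragments reaches E.
K → H lies within R1.
H → E lies within R1.
Every dependency is enforceable on the fragments, so the decomposition is dependency-preserving.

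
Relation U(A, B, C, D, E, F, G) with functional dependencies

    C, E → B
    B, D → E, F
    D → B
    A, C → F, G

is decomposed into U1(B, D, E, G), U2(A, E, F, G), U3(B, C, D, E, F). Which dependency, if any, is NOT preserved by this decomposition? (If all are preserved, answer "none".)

A, C → F, G

Check A, C → F, G: no single fragment contains all of {A, C, F, G}, and the restricted closure of {A, C} across the fragments never reaches {F, G}.
C, E → B is preserved.
B, D → E, F is preserved.
D → B is preserved.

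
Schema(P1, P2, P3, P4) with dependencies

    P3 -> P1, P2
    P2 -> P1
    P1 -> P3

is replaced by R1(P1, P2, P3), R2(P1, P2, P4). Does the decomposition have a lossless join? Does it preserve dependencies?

Lossless test: (P1, P2)⁺ = {P1, P2, P3}, which contains all of one fragment — lossless.
Dependency preservation: every FD's attributes lie within a single fragment, so each can be enforced locally — preserved.

lossless and dependency-preserving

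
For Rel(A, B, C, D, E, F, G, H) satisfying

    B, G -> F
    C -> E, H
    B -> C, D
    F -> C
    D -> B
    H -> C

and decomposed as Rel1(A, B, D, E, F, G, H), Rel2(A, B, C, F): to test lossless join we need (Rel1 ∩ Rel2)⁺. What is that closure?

A, B, C, D, E, F, H

Rel1 ∩ Rel2 = {A, B, F}.
B → C, D applies, adding C, D
C → E, H applies, adding E, H
Closure: {A, B, C, D, E, F, H}.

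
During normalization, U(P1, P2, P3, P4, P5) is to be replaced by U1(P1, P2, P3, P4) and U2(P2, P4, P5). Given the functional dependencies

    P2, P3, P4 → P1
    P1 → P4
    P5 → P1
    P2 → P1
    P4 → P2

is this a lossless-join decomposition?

Common attributes: U1 ∩ U2 = {P2, P4}.
Closure of {P2, P4}: P2 → P1 applies, adding P1. So (P2, P4)⁺ = {P1, P2, P4}.
The closure contains neither all of U1 = {P1, P2, P3, P4} nor all of U2 = {P2, P4, P5}, so the common attributes are not a superkey of either fragment. The join is lossy.

No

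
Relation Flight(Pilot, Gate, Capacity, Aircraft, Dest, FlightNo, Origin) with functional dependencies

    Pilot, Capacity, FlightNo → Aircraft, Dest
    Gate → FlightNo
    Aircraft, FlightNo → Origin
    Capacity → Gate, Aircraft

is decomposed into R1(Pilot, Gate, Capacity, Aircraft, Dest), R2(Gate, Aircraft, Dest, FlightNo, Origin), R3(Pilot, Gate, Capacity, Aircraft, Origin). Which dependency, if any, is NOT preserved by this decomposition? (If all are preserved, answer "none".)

Pilot, Capacity, FlightNo → Aircraft, Dest: restricted closure across fragments reaches Aircraft, Dest.
Gate → FlightNo lies within R2.
Aircraft, FlightNo → Origin lies within R2.
Capacity → Gate, Aircraft lies within R1.
Every dependency is enforceable on the fragments, so the decomposition is dependency-preserving.

none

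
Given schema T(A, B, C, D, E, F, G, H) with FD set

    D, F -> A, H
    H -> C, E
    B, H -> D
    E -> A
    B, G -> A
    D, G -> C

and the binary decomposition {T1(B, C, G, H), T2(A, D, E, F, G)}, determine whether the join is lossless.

Common attributes: T1 ∩ T2 = {G}.
No dependency enlarges {G}, so (G)⁺ = {G}.
The closure contains neither all of T1 = {B, C, G, H} nor all of T2 = {A, D, E, F, G}, so the common attributes are not a superkey of either fragment. The join is lossy.

No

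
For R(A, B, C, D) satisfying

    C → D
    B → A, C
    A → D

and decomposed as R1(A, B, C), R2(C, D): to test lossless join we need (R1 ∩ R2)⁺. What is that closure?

C, D

R1 ∩ R2 = {C}.
C → D applies, adding D
Closure: {C, D}.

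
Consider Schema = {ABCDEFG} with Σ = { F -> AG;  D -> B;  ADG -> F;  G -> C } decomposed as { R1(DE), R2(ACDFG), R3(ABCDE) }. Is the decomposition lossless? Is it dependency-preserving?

Lossless test (chase): Rows 1 and 2 agree on D; apply D→B and equate their B entries. Rows 1 and 3 agree on D; apply D→B and equate their B entries. No row becomes fully distinguished — the join is lossy.
Dependency preservation: every FD's attributes lie within a single fragment, so each can be enforced locally — preserved.

lossy but dependency-preserving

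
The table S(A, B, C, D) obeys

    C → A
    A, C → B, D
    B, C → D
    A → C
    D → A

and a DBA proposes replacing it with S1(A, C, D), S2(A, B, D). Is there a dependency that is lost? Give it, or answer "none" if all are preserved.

none

C → A lies within S1.
A, C → B, D: restricted closure across fragments reaches B, D.
B, C → D: restricted closure across fragments reaches D.
A → C lies within S1.
D → A lies within S1.
Every dependency is enforceable on the fragments, so the decomposition is dependency-preserving.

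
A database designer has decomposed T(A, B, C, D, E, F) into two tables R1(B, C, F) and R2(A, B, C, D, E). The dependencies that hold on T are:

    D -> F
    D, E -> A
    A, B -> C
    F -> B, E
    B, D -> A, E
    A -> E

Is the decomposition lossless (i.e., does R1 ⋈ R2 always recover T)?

No

Common attributes: R1 ∩ R2 = {B, C}.
No dependency enlarges {B, C}, so (B, C)⁺ = {B, C}.
The closure contains neither all of R1 = {B, C, F} nor all of R2 = {A, B, C, D, E}, so the common attributes are not a superkey of either fragment. The join is lossy.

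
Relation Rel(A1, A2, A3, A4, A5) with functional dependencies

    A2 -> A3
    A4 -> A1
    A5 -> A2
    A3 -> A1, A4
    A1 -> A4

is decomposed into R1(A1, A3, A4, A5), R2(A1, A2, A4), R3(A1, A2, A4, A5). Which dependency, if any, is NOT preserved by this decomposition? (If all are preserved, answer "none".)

Check A2 → A3: no single fragment contains all of {A2, A3}, and the restricted closure of {A2} across the fragments never reaches {A3}.
A4 → A1 is preserved.
A5 → A2 is preserved.
A3 → A1, A4 is preserved.
A1 → A4 is preserved.

A2 -> A3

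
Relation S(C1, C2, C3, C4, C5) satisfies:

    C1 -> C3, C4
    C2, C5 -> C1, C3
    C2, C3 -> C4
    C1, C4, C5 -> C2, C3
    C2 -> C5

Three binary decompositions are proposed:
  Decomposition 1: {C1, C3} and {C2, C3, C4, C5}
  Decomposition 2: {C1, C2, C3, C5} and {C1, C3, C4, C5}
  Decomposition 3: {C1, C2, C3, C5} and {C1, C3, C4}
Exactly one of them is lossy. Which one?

Decomposition 1: common = {C3}, closure = {C3} → lossy.
Decomposition 2: common = {C1, C3, C5}, closure = {C1, C2, C3, C4, C5} → lossless.
Decomposition 3: common = {C1, C3}, closure = {C1, C3, C4} → lossless.

Decomposition 1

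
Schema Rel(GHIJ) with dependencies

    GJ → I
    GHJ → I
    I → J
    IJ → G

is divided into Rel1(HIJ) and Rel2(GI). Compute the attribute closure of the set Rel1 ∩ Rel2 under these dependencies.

Rel1 ∩ Rel2 = {I}.
I → J applies, adding J
IJ → G applies, adding G
Closure: {GIJ}.

GIJ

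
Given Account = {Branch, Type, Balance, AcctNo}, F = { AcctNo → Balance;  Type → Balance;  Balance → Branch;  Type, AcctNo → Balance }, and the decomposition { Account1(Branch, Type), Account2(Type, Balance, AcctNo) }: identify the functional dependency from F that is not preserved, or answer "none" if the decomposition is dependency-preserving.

Check Balance → Branch: no single fragment contains all of {Branch, Balance}, and the restricted closure of {Balance} across the fragments never reaches {Branch}.
AcctNo → Balance is preserved.
Type → Balance is preserved.
Type, AcctNo → Balance is preserved.

Balance → Branch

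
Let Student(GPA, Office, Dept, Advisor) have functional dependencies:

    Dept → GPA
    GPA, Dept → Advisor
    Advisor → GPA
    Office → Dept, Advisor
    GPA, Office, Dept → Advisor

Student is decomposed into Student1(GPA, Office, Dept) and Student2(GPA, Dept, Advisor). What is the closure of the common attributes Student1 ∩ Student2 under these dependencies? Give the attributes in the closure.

Student1 ∩ Student2 = {GPA, Dept}.
GPA, Dept → Advisor applies, adding Advisor
Closure: {GPA, Dept, Advisor}.

GPA, Dept, Advisor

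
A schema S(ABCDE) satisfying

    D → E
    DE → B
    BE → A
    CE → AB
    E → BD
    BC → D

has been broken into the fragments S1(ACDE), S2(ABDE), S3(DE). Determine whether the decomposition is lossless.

Chase test. Columns are ABCDE; row i has aⱼ where attribute j ∈ Si, else bᵢⱼ.
Initial tableau (one row per fragment):
  row 1: a1 b12 a3 a4 a5
  row 2: a1 a2 b23 a4 a5
  row 3: b31 b32 b33 a4 a5
Rows 1 and 2 agree on DE; apply DE→B and equate their B entries.
Rows 1 and 3 agree on DE; apply DE→B and equate their B entries.
Rows 1 and 3 agree on BE; apply BE→A and equate their A entries.
Row 1 is now all distinguished symbols — the join is lossless.

Yes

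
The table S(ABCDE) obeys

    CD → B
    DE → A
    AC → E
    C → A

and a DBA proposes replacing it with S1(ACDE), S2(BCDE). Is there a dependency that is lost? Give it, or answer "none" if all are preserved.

CD → B lies within S2.
DE → A lies within S1.
AC → E lies within S1.
C → A lies within S1.
Every dependency is enforceable on the fragments, so the decomposition is dependency-preserving.

none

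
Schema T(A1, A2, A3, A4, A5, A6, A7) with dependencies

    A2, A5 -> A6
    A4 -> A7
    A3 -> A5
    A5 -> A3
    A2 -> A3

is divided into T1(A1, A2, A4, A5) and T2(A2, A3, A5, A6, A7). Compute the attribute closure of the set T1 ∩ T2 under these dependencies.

T1 ∩ T2 = {A2, A5}.
A2, A5 → A6 applies, adding A6
A5 → A3 applies, adding A3
Closure: {A2, A3, A5, A6}.

A2, A3, A5, A6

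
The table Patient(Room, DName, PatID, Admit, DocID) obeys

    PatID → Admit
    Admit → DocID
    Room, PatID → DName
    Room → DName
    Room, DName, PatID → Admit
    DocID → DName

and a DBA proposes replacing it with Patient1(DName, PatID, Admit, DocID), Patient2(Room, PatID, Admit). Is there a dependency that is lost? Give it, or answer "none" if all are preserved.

Check Room → DName: no single fragment contains all of {Room, DName}, and the restricted closure of {Room} across the fragments never reaches {DName}.
PatID → Admit is preserved.
Admit → DocID is preserved.
Room, PatID → DName is preserved.
Room, DName, PatID → Admit is preserved.
DocID → DName is preserved.

Room → DName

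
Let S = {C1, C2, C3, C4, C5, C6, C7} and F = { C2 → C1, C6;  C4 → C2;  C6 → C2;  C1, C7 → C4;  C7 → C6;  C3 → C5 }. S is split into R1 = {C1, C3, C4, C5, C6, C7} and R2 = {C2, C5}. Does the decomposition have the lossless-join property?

Common attributes: R1 ∩ R2 = {C5}.
No dependency enlarges {C5}, so (C5)⁺ = {C5}.
The closure contains neither all of R1 = {C1, C3, C4, C5, C6, C7} nor all of R2 = {C2, C5}, so the common attributes are not a superkey of either fragment. The join is lossy.

No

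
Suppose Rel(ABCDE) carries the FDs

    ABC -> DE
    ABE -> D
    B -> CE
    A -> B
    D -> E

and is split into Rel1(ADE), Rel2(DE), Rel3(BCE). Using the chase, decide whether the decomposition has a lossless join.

No

Chase test. Columns are ABCDE; row i has aⱼ where attribute j ∈ Reli, else bᵢⱼ.
Initial tableau (one row per fragment):
  row 1: a1 b12 b13 a4 a5
  row 2: b21 b22 b23 a4 a5
  row 3: b31 a2 a3 b34 a5
No row becomes fully distinguished — the join is lossy.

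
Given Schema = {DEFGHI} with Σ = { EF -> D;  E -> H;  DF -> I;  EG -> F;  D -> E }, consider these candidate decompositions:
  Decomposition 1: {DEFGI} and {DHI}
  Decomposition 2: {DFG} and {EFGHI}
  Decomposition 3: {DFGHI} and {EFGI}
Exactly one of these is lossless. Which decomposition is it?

Decomposition 1: common = {DI}, closure = {DEHI} → lossless.
Decomposition 2: common = {FG}, closure = {FG} → lossy.
Decomposition 3: common = {FGI}, closure = {FGI} → lossy.

Decomposition 1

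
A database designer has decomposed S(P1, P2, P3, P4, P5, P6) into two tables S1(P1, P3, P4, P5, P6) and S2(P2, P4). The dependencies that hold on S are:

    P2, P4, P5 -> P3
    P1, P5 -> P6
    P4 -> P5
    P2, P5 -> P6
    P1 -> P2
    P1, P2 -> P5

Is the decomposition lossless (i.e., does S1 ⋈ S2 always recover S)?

No

Common attributes: S1 ∩ S2 = {P4}.
Closure of {P4}: P4 → P5 applies, adding P5. So (P4)⁺ = {P4, P5}.
The closure contains neither all of S1 = {P1, P3, P4, P5, P6} nor all of S2 = {P2, P4}, so the common attributes are not a superkey of either fragment. The join is lossy.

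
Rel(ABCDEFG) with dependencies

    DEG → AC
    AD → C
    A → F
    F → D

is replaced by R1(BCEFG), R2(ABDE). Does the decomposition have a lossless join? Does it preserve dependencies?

Lossless test: (BE)⁺ = {BE}, which is a superkey of neither fragment — lossy.
Dependency preservation: the restricted closure of {DEG} across the fragments never reaches {AC}, so DEG → AC cannot be enforced without a join — not preserved.

lossy and not dependency-preserving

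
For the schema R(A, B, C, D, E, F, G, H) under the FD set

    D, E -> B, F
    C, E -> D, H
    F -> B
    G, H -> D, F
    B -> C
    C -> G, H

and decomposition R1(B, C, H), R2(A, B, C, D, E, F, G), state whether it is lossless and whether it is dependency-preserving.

lossless but not dependency-preserving

Lossless test: (B, C)⁺ = {B, C, D, F, G, H}, which contains all of one fragment — lossless.
Dependency preservation: the restricted closure of {G, H} across the fragments never reaches {D, F}, so G, H → D, F cannot be enforced without a join — not preserved.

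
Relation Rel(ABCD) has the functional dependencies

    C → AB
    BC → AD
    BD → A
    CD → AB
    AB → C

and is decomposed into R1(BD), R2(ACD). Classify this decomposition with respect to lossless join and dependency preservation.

lossy and not dependency-preserving

Lossless test: (D)⁺ = {D}, which is a superkey of neither fragment — lossy.
Dependency preservation: the restricted closure of {C} across the fragments never reaches {AB}, so C → AB cannot be enforced without a join — not preserved.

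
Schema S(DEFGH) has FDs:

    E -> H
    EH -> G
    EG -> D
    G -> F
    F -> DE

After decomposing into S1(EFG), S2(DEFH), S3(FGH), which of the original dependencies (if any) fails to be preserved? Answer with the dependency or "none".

E → H lies within S2.
EH → G: restricted closure across fragments reaches G.
EG → D: restricted closure across fragments reaches D.
G → F lies within S1.
F → DE lies within S2.
Every dependency is enforceable on the fragments, so the decomposition is dependency-preserving.

none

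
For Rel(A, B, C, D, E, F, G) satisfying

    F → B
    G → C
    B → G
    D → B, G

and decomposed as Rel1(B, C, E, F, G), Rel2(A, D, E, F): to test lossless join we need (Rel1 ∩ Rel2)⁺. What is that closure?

Rel1 ∩ Rel2 = {E, F}.
F → B applies, adding B
B → G applies, adding G
G → C applies, adding C
Closure: {B, C, E, F, G}.

B, C, E, F, G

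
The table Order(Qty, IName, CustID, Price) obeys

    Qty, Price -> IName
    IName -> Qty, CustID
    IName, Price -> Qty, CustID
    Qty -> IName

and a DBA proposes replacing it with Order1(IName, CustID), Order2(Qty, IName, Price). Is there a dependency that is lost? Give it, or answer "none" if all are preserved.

Qty, Price → IName lies within Order2.
IName → Qty, CustID: restricted closure across fragments reaches Qty, CustID.
IName, Price → Qty, CustID: restricted closure across fragments reaches Qty, CustID.
Qty → IName lies within Order2.
Every dependency is enforceable on the fragments, so the decomposition is dependency-preserving.

none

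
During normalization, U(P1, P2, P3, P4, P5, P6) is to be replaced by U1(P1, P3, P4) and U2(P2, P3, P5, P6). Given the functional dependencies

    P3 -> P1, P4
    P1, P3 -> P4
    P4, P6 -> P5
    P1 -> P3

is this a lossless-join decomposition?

Common attributes: U1 ∩ U2 = {P3}.
Closure of {P3}: P3 → P1, P4 applies, adding P1, P4. So (P3)⁺ = {P1, P3, P4}.
This closure contains every attribute of U1, so U1 ∩ U2 → U1. The join is lossless.

Yes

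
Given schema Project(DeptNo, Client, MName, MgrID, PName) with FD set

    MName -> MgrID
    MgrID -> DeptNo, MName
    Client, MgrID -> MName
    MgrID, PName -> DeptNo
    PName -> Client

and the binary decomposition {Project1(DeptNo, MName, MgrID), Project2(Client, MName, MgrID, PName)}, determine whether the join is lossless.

Common attributes: Project1 ∩ Project2 = {MName, MgrID}.
Closure of {MName, MgrID}: MgrID → DeptNo, MName applies, adding DeptNo. So (MName, MgrID)⁺ = {DeptNo, MName, MgrID}.
This closure contains every attribute of Project1, so Project1 ∩ Project2 → Project1. The join is lossless.

Yes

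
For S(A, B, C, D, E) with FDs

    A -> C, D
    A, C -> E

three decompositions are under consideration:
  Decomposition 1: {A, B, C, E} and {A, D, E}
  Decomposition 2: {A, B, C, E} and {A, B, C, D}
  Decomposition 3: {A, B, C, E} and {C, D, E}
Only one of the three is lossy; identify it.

Decomposition 3

Decomposition 1: common = {A, E}, closure = {A, C, D, E} → lossless.
Decomposition 2: common = {A, B, C}, closure = {A, B, C, D, E} → lossless.
Decomposition 3: common = {C, E}, closure = {C, E} → lossy.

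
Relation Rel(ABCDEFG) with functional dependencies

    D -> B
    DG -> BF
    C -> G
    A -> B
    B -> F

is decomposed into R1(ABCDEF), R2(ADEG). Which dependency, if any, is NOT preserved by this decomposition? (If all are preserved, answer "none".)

Check C → G: no single fragment contains all of {CG}, and the restricted closure of {C} across the fragments never reaches {G}.
D → B is preserved.
DG → BF is preserved.
A → B is preserved.
B → F is preserved.

C -> G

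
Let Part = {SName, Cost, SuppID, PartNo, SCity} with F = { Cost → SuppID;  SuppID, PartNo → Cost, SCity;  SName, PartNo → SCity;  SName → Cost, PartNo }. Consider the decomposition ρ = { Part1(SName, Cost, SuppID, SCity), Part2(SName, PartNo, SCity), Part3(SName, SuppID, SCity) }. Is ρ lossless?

Chase test. Columns are SName, Cost, SuppID, PartNo, SCity; row i has aⱼ where attribute j ∈ Parti, else bᵢⱼ.
Initial tableau (one row per fragment):
  row 1: a1 a2 a3 b14 a5
  row 2: a1 b22 b23 a4 a5
  row 3: a1 b32 a3 b34 a5
Rows 1 and 2 agree on SName; apply SName→Cost, PartNo and equate their Cost, PartNo entries.
Rows 1 and 3 agree on SName; apply SName→Cost, PartNo and equate their Cost, PartNo entries.
Rows 1 and 2 agree on Cost; apply Cost→SuppID and equate their SuppID entries.
Row 1 is now all distinguished symbols — the join is lossless.

Yes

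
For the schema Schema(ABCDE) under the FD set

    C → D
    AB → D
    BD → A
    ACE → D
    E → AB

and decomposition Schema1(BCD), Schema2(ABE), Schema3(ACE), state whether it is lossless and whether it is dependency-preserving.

Lossless test (chase): Rows 1 and 3 agree on C; apply C→D and equate their D entries. Rows 2 and 3 agree on E; apply E→AB and equate their AB entries. Rows 2 and 3 agree on AB; apply AB→D and equate their D entries. Rows 1 and 2 agree on BD; apply BD→A and equate their A entries. Row 3 is now all distinguished symbols — the join is lossless.
Dependency preservation: the restricted closure of {AB} across the fragments never reaches {D}, so AB → D cannot be enforced without a join — not preserved.

lossless but not dependency-preserving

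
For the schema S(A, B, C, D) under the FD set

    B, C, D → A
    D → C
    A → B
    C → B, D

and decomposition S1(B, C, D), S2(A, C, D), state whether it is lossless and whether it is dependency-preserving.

lossless but not dependency-preserving

Lossless test: (C, D)⁺ = {A, B, C, D}, which contains all of one fragment — lossless.
Dependency preservation: the restricted closure of {A} across the fragments never reaches {B}, so A → B cannot be enforced without a join — not preserved.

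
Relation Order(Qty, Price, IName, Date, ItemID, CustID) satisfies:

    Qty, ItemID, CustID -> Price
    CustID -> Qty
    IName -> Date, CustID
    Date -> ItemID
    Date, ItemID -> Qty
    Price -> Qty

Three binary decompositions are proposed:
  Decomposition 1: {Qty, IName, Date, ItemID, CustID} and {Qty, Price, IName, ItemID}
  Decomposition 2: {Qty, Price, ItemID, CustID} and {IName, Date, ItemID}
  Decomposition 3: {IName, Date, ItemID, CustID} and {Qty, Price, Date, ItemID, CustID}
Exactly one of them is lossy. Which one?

Decomposition 1: common = {Qty, IName, ItemID}, closure = {Qty, Price, IName, Date, ItemID, CustID} → lossless.
Decomposition 2: common = {ItemID}, closure = {ItemID} → lossy.
Decomposition 3: common = {Date, ItemID, CustID}, closure = {Qty, Price, Date, ItemID, CustID} → lossless.

Decomposition 2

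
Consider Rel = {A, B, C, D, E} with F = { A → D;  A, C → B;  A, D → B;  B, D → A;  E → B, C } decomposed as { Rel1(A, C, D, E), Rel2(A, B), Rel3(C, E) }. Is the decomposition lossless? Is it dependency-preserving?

Lossless test (chase): Rows 1 and 2 agree on A; apply A→D and equate their D entries. Rows 1 and 2 agree on A, D; apply A, D→B and equate their B entries. Rows 1 and 3 agree on E; apply E→B, C and equate their B, C entries. Row 1 is now all distinguished symbols — the join is lossless.
Dependency preservation: the restricted closure of {B, D} across the fragments never reaches {A}, so B, D → A cannot be enforced without a join — not preserved.

lossless but not dependency-preserving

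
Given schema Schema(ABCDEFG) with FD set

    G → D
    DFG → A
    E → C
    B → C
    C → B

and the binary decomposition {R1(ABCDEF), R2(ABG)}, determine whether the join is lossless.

No

Common attributes: R1 ∩ R2 = {AB}.
Closure of {AB}: B → C applies, adding C. So (AB)⁺ = {ABC}.
The closure contains neither all of R1 = {ABCDEF} nor all of R2 = {ABG}, so the common attributes are not a superkey of either fragment. The join is lossy.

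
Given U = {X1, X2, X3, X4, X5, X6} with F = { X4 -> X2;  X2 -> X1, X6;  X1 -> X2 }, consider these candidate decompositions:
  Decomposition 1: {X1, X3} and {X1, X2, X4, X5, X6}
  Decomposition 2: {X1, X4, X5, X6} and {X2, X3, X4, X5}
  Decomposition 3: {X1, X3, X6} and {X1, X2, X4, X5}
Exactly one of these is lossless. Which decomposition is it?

Decomposition 1: common = {X1}, closure = {X1, X2, X6} → lossy.
Decomposition 2: common = {X4, X5}, closure = {X1, X2, X4, X5, X6} → lossless.
Decomposition 3: common = {X1}, closure = {X1, X2, X6} → lossy.

Decomposition 2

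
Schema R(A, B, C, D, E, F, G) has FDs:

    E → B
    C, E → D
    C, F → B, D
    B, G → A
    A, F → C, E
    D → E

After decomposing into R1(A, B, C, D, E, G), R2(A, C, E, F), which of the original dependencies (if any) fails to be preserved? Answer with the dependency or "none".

none

E → B lies within R1.
C, E → D lies within R1.
C, F → B, D: restricted closure across fragments reaches B, D.
B, G → A lies within R1.
A, F → C, E lies within R2.
D → E lies within R1.
Every dependency is enforceable on the fragments, so the decomposition is dependency-preserving.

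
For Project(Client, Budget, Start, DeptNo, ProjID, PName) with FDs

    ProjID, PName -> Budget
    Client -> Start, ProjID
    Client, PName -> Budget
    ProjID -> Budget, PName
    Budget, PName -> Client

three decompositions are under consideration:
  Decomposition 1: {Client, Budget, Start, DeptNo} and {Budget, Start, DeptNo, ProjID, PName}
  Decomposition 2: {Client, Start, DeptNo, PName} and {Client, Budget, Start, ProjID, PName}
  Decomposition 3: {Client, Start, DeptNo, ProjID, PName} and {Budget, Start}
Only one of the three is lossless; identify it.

Decomposition 2

Decomposition 1: common = {Budget, Start, DeptNo}, closure = {Budget, Start, DeptNo} → lossy.
Decomposition 2: common = {Client, Start, PName}, closure = {Client, Budget, Start, ProjID, PName} → lossless.
Decomposition 3: common = {Start}, closure = {Start} → lossy.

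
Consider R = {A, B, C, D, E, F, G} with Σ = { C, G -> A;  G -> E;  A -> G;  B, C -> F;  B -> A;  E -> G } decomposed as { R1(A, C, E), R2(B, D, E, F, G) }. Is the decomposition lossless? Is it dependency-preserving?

lossy and not dependency-preserving

Lossless test: (E)⁺ = {E, G}, which is a superkey of neither fragment — lossy.
Dependency preservation: the restricted closure of {B, C} across the fragments never reaches {F}, so B, C → F cannot be enforced without a join — not preserved.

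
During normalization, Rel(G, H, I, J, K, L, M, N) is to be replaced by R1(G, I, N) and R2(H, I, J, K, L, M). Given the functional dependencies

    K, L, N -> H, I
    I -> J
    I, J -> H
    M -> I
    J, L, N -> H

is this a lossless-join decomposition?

No

Common attributes: R1 ∩ R2 = {I}.
Closure of {I}: I → J applies, adding J; I, J → H applies, adding H. So (I)⁺ = {H, I, J}.
The closure contains neither all of R1 = {G, I, N} nor all of R2 = {H, I, J, K, L, M}, so the common attributes are not a superkey of either fragment. The join is lossy.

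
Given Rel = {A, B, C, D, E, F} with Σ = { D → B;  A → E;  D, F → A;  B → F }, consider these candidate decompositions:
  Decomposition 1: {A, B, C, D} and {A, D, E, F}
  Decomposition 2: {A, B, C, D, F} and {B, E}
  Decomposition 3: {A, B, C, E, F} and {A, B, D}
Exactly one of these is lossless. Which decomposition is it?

Decomposition 1

Decomposition 1: common = {A, D}, closure = {A, B, D, E, F} → lossless.
Decomposition 2: common = {B}, closure = {B, F} → lossy.
Decomposition 3: common = {A, B}, closure = {A, B, E, F} → lossy.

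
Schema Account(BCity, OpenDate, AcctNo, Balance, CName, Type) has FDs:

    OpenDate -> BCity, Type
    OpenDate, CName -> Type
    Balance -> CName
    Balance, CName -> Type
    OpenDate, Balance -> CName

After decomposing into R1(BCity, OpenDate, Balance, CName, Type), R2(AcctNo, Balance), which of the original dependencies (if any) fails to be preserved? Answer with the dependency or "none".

none

OpenDate → BCity, Type lies within R1.
OpenDate, CName → Type lies within R1.
Balance → CName lies within R1.
Balance, CName → Type lies within R1.
OpenDate, Balance → CName lies within R1.
Every dependency is enforceable on the fragments, so the decomposition is dependency-preserving.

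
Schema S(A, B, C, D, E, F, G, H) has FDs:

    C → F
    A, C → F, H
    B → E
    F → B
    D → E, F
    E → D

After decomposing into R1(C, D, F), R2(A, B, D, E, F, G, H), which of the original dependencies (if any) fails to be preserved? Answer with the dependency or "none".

A, C → F, H

Check A, C → F, H: no single fragment contains all of {A, C, F, H}, and the restricted closure of {A, C} across the fragments never reaches {F, H}.
C → F is preserved.
B → E is preserved.
F → B is preserved.
D → E, F is preserved.
E → D is preserved.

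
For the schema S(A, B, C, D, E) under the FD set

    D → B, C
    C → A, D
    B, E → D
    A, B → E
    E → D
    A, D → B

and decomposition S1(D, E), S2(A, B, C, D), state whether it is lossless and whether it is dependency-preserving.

lossless and dependency-preserving

Lossless test: (D)⁺ = {A, B, C, D, E}, which contains all of one fragment — lossless.
Dependency preservation: B, E → D; A, B → E are not contained in any single fragment, but the restricted closure of each left-hand side across the fragments still reaches the right-hand side; the remaining FDs each lie inside some fragment. All dependencies are preserved.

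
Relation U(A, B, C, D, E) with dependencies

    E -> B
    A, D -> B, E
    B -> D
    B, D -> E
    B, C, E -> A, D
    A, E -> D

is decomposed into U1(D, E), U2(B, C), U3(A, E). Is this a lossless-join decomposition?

No

Chase test. Columns are A, B, C, D, E; row i has aⱼ where attribute j ∈ Ui, else bᵢⱼ.
Initial tableau (one row per fragment):
  row 1: b11 b12 b13 a4 a5
  row 2: b21 a2 a3 b24 b25
  row 3: a1 b32 b33 b34 a5
Rows 1 and 3 agree on E; apply E→B and equate their B entries.
Rows 1 and 3 agree on B; apply B→D and equate their D entries.
No row becomes fully distinguished — the join is lossy.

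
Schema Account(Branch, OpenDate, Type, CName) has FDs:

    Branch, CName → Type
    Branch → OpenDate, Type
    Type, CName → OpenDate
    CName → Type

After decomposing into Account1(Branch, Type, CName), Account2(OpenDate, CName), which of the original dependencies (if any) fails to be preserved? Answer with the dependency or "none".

Check Branch → OpenDate, Type: no single fragment contains all of {Branch, OpenDate, Type}, and the restricted closure of {Branch} across the fragments never reaches {OpenDate, Type}.
Branch, CName → Type is preserved.
Type, CName → OpenDate is preserved.
CName → Type is preserved.

Branch → OpenDate, Type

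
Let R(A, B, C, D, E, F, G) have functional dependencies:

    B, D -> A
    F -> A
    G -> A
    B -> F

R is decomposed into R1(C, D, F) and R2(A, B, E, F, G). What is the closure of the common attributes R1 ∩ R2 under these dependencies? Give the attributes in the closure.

R1 ∩ R2 = {F}.
F → A applies, adding A
Closure: {A, F}.

A, F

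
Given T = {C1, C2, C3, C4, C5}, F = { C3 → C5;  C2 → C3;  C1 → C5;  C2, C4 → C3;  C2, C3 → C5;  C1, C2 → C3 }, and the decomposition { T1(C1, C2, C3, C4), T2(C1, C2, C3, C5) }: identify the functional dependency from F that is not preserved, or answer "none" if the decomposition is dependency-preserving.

none

C3 → C5 lies within T2.
C2 → C3 lies within T1.
C1 → C5 lies within T2.
C2, C4 → C3 lies within T1.
C2, C3 → C5 lies within T2.
C1, C2 → C3 lies within T1.
Every dependency is enforceable on the fragments, so the decomposition is dependency-preserving.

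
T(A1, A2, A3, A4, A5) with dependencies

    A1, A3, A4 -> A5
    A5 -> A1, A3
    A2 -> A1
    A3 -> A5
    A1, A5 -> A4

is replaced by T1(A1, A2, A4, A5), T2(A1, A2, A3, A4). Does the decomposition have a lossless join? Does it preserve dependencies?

Lossless test: (A1, A2, A4)⁺ = {A1, A2, A4}, which is a superkey of neither fragment — lossy.
Dependency preservation: the restricted closure of {A1, A3, A4} across the fragments never reaches {A5}, so A1, A3, A4 → A5 cannot be enforced without a join — not preserved.

lossy and not dependency-preserving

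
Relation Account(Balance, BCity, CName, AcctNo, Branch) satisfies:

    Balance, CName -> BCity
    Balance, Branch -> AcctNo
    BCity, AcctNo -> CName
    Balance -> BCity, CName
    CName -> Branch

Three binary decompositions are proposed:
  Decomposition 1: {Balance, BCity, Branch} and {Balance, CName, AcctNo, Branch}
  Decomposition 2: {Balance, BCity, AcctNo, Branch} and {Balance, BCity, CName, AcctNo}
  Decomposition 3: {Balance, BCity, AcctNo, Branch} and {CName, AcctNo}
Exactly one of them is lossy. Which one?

Decomposition 3

Decomposition 1: common = {Balance, Branch}, closure = {Balance, BCity, CName, AcctNo, Branch} → lossless.
Decomposition 2: common = {Balance, BCity, AcctNo}, closure = {Balance, BCity, CName, AcctNo, Branch} → lossless.
Decomposition 3: common = {AcctNo}, closure = {AcctNo} → lossy.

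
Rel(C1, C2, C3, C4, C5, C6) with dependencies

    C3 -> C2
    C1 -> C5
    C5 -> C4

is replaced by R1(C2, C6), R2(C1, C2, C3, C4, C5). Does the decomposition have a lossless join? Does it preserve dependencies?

lossy but dependency-preserving

Lossless test: (C2)⁺ = {C2}, which is a superkey of neither fragment — lossy.
Dependency preservation: every FD's attributes lie within a single fragment, so each can be enforced locally — preserved.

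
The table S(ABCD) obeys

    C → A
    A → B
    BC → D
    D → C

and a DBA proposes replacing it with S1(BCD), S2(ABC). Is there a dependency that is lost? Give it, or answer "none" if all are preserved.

C → A lies within S2.
A → B lies within S2.
BC → D lies within S1.
D → C lies within S1.
Every dependency is enforceable on the fragments, so the decomposition is dependency-preserving.

none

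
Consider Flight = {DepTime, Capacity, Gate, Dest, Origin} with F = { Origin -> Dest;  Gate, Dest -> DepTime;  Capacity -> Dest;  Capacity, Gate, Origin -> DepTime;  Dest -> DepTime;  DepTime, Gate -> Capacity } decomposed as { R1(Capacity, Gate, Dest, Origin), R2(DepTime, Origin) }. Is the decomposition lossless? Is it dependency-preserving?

Lossless test: (Origin)⁺ = {DepTime, Dest, Origin}, which contains all of one fragment — lossless.
Dependency preservation: the restricted closure of {Gate, Dest} across the fragments never reaches {DepTime}, so Gate, Dest → DepTime cannot be enforced without a join — not preserved.

lossless but not dependency-preserving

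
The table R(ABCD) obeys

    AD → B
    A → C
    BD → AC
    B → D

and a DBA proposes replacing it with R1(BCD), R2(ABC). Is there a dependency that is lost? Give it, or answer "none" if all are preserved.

Check AD → B: no single fragment contains all of {ABD}, and the restricted closure of {AD} across the fragments never reaches {B}.
A → C is preserved.
BD → AC is preserved.
B → D is preserved.

AD → B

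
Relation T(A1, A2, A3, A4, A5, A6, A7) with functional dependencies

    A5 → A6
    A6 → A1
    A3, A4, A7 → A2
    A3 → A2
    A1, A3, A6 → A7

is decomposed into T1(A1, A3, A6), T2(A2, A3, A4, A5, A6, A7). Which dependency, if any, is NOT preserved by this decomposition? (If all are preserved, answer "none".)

none

A5 → A6 lies within T2.
A6 → A1 lies within T1.
A3, A4, A7 → A2 lies within T2.
A3 → A2 lies within T2.
A1, A3, A6 → A7: restricted closure across fragments reaches A7.
Every dependency is enforceable on the fragments, so the decomposition is dependency-preserving.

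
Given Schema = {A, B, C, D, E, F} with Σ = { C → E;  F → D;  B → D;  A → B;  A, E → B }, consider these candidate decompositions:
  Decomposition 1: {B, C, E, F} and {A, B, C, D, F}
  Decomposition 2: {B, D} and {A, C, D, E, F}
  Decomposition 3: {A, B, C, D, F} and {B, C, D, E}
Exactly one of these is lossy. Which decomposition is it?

Decomposition 2

Decomposition 1: common = {B, C, F}, closure = {B, C, D, E, F} → lossless.
Decomposition 2: common = {D}, closure = {D} → lossy.
Decomposition 3: common = {B, C, D}, closure = {B, C, D, E} → lossless.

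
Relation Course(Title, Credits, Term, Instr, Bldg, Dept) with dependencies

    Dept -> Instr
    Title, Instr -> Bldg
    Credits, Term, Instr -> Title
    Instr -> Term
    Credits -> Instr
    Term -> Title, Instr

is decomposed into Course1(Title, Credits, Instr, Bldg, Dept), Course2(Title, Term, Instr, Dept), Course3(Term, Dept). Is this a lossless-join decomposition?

Yes

Chase test. Columns are Title, Credits, Term, Instr, Bldg, Dept; row i has aⱼ where attribute j ∈ Coursei, else bᵢⱼ.
Initial tableau (one row per fragment):
  row 1: a1 a2 b13 a4 a5 a6
  row 2: a1 b22 a3 a4 b25 a6
  row 3: b31 b32 a3 b34 b35 a6
Rows 1 and 3 agree on Dept; apply Dept→Instr and equate their Instr entries.
Rows 1 and 2 agree on Title, Instr; apply Title, Instr→Bldg and equate their Bldg entries.
Rows 1 and 2 agree on Instr; apply Instr→Term and equate their Term entries.
Rows 1 and 3 agree on Term; apply Term→Title, Instr and equate their Title, Instr entries.
Rows 1 and 3 agree on Title, Instr; apply Title, Instr→Bldg and equate their Bldg entries.
Row 1 is now all distinguished symbols — the join is lossless.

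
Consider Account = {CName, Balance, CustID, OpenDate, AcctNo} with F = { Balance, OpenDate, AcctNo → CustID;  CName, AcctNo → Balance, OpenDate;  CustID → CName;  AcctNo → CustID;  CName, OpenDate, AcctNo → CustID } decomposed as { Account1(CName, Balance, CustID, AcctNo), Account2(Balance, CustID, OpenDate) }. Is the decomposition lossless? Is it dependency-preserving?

lossy and not dependency-preserving

Lossless test: (Balance, CustID)⁺ = {CName, Balance, CustID}, which is a superkey of neither fragment — lossy.
Dependency preservation: the restricted closure of {CName, AcctNo} across the fragments never reaches {Balance, OpenDate}, so CName, AcctNo → Balance, OpenDate cannot be enforced without a join — not preserved.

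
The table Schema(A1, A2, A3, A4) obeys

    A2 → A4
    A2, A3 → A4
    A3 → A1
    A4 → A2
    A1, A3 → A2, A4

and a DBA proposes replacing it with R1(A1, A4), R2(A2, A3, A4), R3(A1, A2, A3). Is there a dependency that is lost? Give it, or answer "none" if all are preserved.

none

A2 → A4 lies within R2.
A2, A3 → A4 lies within R2.
A3 → A1 lies within R3.
A4 → A2 lies within R2.
A1, A3 → A2, A4: restricted closure across fragments reaches A2, A4.
Every dependency is enforceable on the fragments, so the decomposition is dependency-preserving.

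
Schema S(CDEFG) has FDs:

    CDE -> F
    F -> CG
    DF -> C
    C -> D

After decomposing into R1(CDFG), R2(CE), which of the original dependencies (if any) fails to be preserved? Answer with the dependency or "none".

CDE -> F

Check CDE → F: no single fragment contains all of {CDEF}, and the restricted closure of {CDE} across the fragments never reaches {F}.
F → CG is preserved.
DF → C is preserved.
C → D is preserved.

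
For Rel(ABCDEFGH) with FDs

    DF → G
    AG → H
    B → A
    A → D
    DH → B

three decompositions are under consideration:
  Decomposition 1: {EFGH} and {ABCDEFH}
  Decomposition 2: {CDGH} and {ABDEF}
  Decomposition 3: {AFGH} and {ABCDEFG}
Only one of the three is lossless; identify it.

Decomposition 1: common = {EFH}, closure = {EFH} → lossy.
Decomposition 2: common = {D}, closure = {D} → lossy.
Decomposition 3: common = {AFG}, closure = {ABDFGH} → lossless.

Decomposition 3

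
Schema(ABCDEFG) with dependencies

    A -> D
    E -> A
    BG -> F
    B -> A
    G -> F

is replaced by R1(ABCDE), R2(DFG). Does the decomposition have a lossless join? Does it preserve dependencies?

lossy but dependency-preserving

Lossless test: (D)⁺ = {D}, which is a superkey of neither fragment — lossy.
Dependency preservation: BG → F is not contained in any single fragment, but the restricted closure of its left-hand side across the fragments still reaches the right-hand side; the remaining FDs each lie inside some fragment. All dependencies are preserved.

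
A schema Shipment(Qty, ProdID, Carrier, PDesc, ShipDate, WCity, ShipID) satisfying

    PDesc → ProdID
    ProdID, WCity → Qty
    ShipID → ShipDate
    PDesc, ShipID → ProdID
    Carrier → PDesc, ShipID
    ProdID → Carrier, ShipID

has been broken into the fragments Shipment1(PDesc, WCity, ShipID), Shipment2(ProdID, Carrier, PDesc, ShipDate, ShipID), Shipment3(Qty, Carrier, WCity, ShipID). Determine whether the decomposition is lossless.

Chase test. Columns are Qty, ProdID, Carrier, PDesc, ShipDate, WCity, ShipID; row i has aⱼ where attribute j ∈ Shipmenti, else bᵢⱼ.
Initial tableau (one row per fragment):
  row 1: b11 b12 b13 a4 b15 a6 a7
  row 2: b21 a2 a3 a4 a5 b26 a7
  row 3: a1 b32 a3 b34 b35 a6 a7
Rows 1 and 2 agree on PDesc; apply PDesc→ProdID and equate their ProdID entries.
Rows 1 and 2 agree on ShipID; apply ShipID→ShipDate and equate their ShipDate entries.
Rows 1 and 3 agree on ShipID; apply ShipID→ShipDate and equate their ShipDate entries.
Rows 2 and 3 agree on Carrier; apply Carrier→PDesc, ShipID and equate their PDesc, ShipID entries.
Rows 1 and 2 agree on ProdID; apply ProdID→Carrier, ShipID and equate their Carrier, ShipID entries.
Rows 1 and 3 agree on PDesc; apply PDesc→ProdID and equate their ProdID entries.
Rows 1 and 3 agree on ProdID, WCity; apply ProdID, WCity→Qty and equate their Qty entries.
Row 1 is now all distinguished symbols — the join is lossless.

Yes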